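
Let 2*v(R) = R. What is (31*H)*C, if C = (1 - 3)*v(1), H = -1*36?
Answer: 1116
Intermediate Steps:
H = -36
v(R) = R/2
C = -1 (C = (1 - 3)*((½)*1) = -2*½ = -1)
(31*H)*C = (31*(-36))*(-1) = -1116*(-1) = 1116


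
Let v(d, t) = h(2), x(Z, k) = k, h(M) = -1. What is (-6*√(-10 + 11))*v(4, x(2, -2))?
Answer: 6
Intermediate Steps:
v(d, t) = -1
(-6*√(-10 + 11))*v(4, x(2, -2)) = -6*√(-10 + 11)*(-1) = -6*√1*(-1) = -6*1*(-1) = -6*(-1) = 6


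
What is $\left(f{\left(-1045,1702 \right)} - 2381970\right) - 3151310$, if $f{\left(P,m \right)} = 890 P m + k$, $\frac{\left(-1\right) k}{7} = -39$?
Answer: $-1588478107$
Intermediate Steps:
$k = 273$ ($k = \left(-7\right) \left(-39\right) = 273$)
$f{\left(P,m \right)} = 273 + 890 P m$ ($f{\left(P,m \right)} = 890 P m + 273 = 273 + 890 P m$)
$\left(f{\left(-1045,1702 \right)} - 2381970\right) - 3151310 = \left(\left(273 + 890 \left(-1045\right) 1702\right) - 2381970\right) - 3151310 = \left(\left(273 - 1582945100\right) - 2381970\right) - 3151310 = \left(-1582944827 - 2381970\right) - 3151310 = -1585326797 - 3151310 = -1588478107$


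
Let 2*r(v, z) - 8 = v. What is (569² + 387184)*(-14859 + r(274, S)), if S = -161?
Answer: -10463688510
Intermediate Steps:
r(v, z) = 4 + v/2
(569² + 387184)*(-14859 + r(274, S)) = (569² + 387184)*(-14859 + (4 + (½)*274)) = (323761 + 387184)*(-14859 + (4 + 137)) = 710945*(-14859 + 141) = 710945*(-14718) = -10463688510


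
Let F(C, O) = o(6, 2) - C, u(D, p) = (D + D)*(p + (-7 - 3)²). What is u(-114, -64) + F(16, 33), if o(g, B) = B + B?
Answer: -8220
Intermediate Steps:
u(D, p) = 2*D*(100 + p) (u(D, p) = (2*D)*(p + (-10)²) = (2*D)*(p + 100) = (2*D)*(100 + p) = 2*D*(100 + p))
o(g, B) = 2*B
F(C, O) = 4 - C (F(C, O) = 2*2 - C = 4 - C)
u(-114, -64) + F(16, 33) = 2*(-114)*(100 - 64) + (4 - 1*16) = 2*(-114)*36 + (4 - 16) = -8208 - 12 = -8220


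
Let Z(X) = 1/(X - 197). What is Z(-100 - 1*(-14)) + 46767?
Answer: 13235060/283 ≈ 46767.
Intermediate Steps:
Z(X) = 1/(-197 + X)
Z(-100 - 1*(-14)) + 46767 = 1/(-197 + (-100 - 1*(-14))) + 46767 = 1/(-197 + (-100 + 14)) + 46767 = 1/(-197 - 86) + 46767 = 1/(-283) + 46767 = -1/283 + 46767 = 13235060/283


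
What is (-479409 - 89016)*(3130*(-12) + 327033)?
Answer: -164543690025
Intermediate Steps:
(-479409 - 89016)*(3130*(-12) + 327033) = -568425*(-37560 + 327033) = -568425*289473 = -164543690025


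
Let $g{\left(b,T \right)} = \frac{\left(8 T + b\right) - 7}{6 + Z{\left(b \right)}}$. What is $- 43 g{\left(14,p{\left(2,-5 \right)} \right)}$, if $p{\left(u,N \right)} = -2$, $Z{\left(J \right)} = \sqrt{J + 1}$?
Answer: $\frac{774}{7} - \frac{129 \sqrt{15}}{7} \approx 39.198$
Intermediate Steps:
$Z{\left(J \right)} = \sqrt{1 + J}$
$g{\left(b,T \right)} = \frac{-7 + b + 8 T}{6 + \sqrt{1 + b}}$ ($g{\left(b,T \right)} = \frac{\left(8 T + b\right) - 7}{6 + \sqrt{1 + b}} = \frac{\left(b + 8 T\right) - 7}{6 + \sqrt{1 + b}} = \frac{-7 + b + 8 T}{6 + \sqrt{1 + b}}$)
$- 43 g{\left(14,p{\left(2,-5 \right)} \right)} = - 43 \frac{-7 + 14 + 8 \left(-2\right)}{6 + \sqrt{1 + 14}} = - 43 \frac{-7 + 14 - 16}{6 + \sqrt{15}} = - 43 \frac{1}{6 + \sqrt{15}} \left(-9\right) = - 43 \left(- \frac{9}{6 + \sqrt{15}}\right) = \frac{387}{6 + \sqrt{15}}$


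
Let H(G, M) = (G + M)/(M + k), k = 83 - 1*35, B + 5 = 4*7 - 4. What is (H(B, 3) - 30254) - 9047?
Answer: -2004329/51 ≈ -39301.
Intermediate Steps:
B = 19 (B = -5 + (4*7 - 4) = -5 + (28 - 4) = -5 + 24 = 19)
k = 48 (k = 83 - 35 = 48)
H(G, M) = (G + M)/(48 + M) (H(G, M) = (G + M)/(M + 48) = (G + M)/(48 + M))
(H(B, 3) - 30254) - 9047 = ((19 + 3)/(48 + 3) - 30254) - 9047 = (22/51 - 30254) - 9047 = -1542932/51 - 9047 = -2004329/51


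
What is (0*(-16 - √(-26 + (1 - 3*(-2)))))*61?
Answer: 0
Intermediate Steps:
(0*(-16 - √(-26 + (1 - 3*(-2)))))*61 = (0*(-16 - √(-26 + (1 + 6))))*61 = (0*(-16 - √(-26 + 7)))*61 = (0*(-16 - √(-19)))*61 = (0*(-16 - I*√19))*61 = 0*61 = 0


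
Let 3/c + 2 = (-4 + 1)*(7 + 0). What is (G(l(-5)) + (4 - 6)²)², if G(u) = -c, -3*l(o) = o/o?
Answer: 9025/529 ≈ 17.060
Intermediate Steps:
c = -3/23 (c = 3/(-2 + (-4 + 1)*(7 + 0)) = 3/(-2 - 3*7) = 3/(-2 - 21) = 3/(-23) = 3*(-1/23) = -3/23 ≈ -0.13043)
l(o) = -⅓ (l(o) = -o/(3*o) = -⅓*1 = -⅓)
G(u) = 3/23 (G(u) = -1*(-3/23) = 3/23)
(G(l(-5)) + (4 - 6)²)² = (3/23 + (4 - 6)²)² = (3/23 + (-2)²)² = (3/23 + 4)² = (95/23)² = 9025/529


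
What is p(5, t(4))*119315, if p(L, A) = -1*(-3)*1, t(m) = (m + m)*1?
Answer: 357945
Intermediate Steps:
t(m) = 2*m (t(m) = (2*m)*1 = 2*m)
p(L, A) = 3 (p(L, A) = 3*1 = 3)
p(5, t(4))*119315 = 3*119315 = 357945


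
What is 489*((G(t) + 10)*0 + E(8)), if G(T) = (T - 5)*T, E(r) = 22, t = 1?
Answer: 10758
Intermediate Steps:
G(T) = T*(-5 + T) (G(T) = (-5 + T)*T = T*(-5 + T))
489*((G(t) + 10)*0 + E(8)) = 489*((1*(-5 + 1) + 10)*0 + 22) = 489*((1*(-4) + 10)*0 + 22) = 489*((-4 + 10)*0 + 22) = 489*(6*0 + 22) = 489*(0 + 22) = 489*22 = 10758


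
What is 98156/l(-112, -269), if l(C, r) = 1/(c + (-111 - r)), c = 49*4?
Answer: 34747224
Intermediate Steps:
c = 196
l(C, r) = 1/(85 - r) (l(C, r) = 1/(196 + (-111 - r)) = 1/(85 - r))
98156/l(-112, -269) = 98156/((-1/(-85 - 269))) = 98156/((-1/(-354))) = 98156/((-1*(-1/354))) = 98156/(1/354) = 98156*354 = 34747224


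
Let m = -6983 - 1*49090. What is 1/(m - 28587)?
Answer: -1/84660 ≈ -1.1812e-5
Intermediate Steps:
m = -56073 (m = -6983 - 49090 = -56073)
1/(m - 28587) = 1/(-56073 - 28587) = 1/(-84660) = -1/84660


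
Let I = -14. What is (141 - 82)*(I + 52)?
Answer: 2242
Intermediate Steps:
(141 - 82)*(I + 52) = (141 - 82)*(-14 + 52) = 59*38 = 2242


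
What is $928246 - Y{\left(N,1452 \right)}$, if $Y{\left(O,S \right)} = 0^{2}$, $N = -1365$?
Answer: $928246$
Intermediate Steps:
$Y{\left(O,S \right)} = 0$
$928246 - Y{\left(N,1452 \right)} = 928246 - 0 = 928246 + 0 = 928246$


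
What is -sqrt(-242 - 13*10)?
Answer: -2*I*sqrt(93) ≈ -19.287*I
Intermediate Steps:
-sqrt(-242 - 13*10) = -sqrt(-242 - 130) = -sqrt(-372) = -2*I*sqrt(93)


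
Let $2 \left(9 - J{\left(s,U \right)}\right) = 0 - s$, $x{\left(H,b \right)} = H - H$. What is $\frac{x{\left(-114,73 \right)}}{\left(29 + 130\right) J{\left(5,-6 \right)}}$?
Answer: $0$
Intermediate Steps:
$x{\left(H,b \right)} = 0$
$J{\left(s,U \right)} = 9 + \frac{s}{2}$ ($J{\left(s,U \right)} = 9 - \frac{0 - s}{2} = 9 - \frac{\left(-1\right) s}{2} = 9 + \frac{s}{2}$)
$\frac{x{\left(-114,73 \right)}}{\left(29 + 130\right) J{\left(5,-6 \right)}} = \frac{0}{\left(29 + 130\right) \left(9 + \frac{1}{2} \cdot 5\right)} = \frac{0}{159 \left(9 + \frac{5}{2}\right)} = \frac{0}{159 \cdot \frac{23}{2}} = \frac{0}{\frac{3657}{2}} = 0 \cdot \frac{2}{3657} = 0$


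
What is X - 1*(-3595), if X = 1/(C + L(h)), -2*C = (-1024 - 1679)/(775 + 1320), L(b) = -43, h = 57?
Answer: 637989675/177467 ≈ 3595.0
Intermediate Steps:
C = 2703/4190 (C = -(-1024 - 1679)/(2*(775 + 1320)) = -(-2703)/(2*2095) = -½*(-2703/2095) = 2703/4190 ≈ 0.64511)
X = -4190/177467 (X = 1/(2703/4190 - 43) = 1/(-177467/4190) = -4190/177467 ≈ -0.023610)
X - 1*(-3595) = -4190/177467 - 1*(-3595) = -4190/177467 + 3595 = 637989675/177467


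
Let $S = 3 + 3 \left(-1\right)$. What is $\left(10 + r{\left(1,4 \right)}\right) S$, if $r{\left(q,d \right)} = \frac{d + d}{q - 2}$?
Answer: $0$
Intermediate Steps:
$r{\left(q,d \right)} = \frac{2 d}{-2 + q}$
$S = 0$ ($S = 3 - 3 = 0$)
$\left(10 + r{\left(1,4 \right)}\right) S = \left(10 + 2 \cdot 4 \frac{1}{-2 + 1}\right) 0 = \left(10 + 2 \cdot 4 \frac{1}{-1}\right) 0 = \left(10 + 2 \cdot 4 \left(-1\right)\right) 0 = \left(10 - 8\right) 0 = 2 \cdot 0 = 0$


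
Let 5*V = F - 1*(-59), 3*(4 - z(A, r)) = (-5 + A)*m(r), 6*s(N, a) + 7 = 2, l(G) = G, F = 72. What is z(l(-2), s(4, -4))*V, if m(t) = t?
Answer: 4847/90 ≈ 53.856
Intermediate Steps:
s(N, a) = -⅚ (s(N, a) = -7/6 + (⅙)*2 = -7/6 + ⅓ = -⅚)
z(A, r) = 4 - r*(-5 + A)/3 (z(A, r) = 4 - (-5 + A)*r/3 = 4 - r*(-5 + A)/3)
V = 131/5 (V = (72 - 1*(-59))/5 = (72 + 59)/5 = (⅕)*131 = 131/5 ≈ 26.200)
z(l(-2), s(4, -4))*V = (4 + (5/3)*(-⅚) - ⅓*(-2)*(-⅚))*(131/5) = (4 - 25/18 - 5/9)*(131/5) = (37/18)*(131/5) = 4847/90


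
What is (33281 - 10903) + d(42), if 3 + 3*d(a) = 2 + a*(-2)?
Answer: 67049/3 ≈ 22350.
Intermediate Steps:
d(a) = -⅓ - 2*a/3 (d(a) = -1 + (2 + a*(-2))/3 = -1 + (2 - 2*a)/3 = -1 + (⅔ - 2*a/3) = -⅓ - 2*a/3)
(33281 - 10903) + d(42) = (33281 - 10903) + (-⅓ - ⅔*42) = 22378 + (-⅓ - 28) = 22378 - 85/3 = 67049/3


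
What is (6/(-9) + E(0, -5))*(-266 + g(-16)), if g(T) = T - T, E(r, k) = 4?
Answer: -2660/3 ≈ -886.67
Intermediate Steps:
g(T) = 0
(6/(-9) + E(0, -5))*(-266 + g(-16)) = (6/(-9) + 4)*(-266 + 0) = (6*(-⅑) + 4)*(-266) = (-⅔ + 4)*(-266) = (10/3)*(-266) = -2660/3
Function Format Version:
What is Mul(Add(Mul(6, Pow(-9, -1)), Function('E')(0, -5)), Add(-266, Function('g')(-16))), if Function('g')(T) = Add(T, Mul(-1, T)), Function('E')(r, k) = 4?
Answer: Rational(-2660, 3) ≈ -886.67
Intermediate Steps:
Function('g')(T) = 0
Mul(Add(Mul(6, Pow(-9, -1)), Function('E')(0, -5)), Add(-266, Function('g')(-16))) = Mul(Add(Mul(6, Pow(-9, -1)), 4), Add(-266, 0)) = Mul(Add(Mul(6, Rational(-1, 9)), 4), -266) = Mul(Add(Rational(-2, 3), 4), -266) = Mul(Rational(10, 3), -266) = Rational(-2660, 3)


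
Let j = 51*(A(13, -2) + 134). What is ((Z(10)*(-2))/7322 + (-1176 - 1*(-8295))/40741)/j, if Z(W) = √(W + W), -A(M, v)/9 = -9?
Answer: 2373/148908355 - 2*√5/40142865 ≈ 1.5825e-5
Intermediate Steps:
A(M, v) = 81 (A(M, v) = -9*(-9) = 81)
Z(W) = √2*√W (Z(W) = √(2*W) = √2*√W)
j = 10965 (j = 51*(81 + 134) = 51*215 = 10965)
((Z(10)*(-2))/7322 + (-1176 - 1*(-8295))/40741)/j = (((√2*√10)*(-2))/7322 + (-1176 - 1*(-8295))/40741)/10965 = (((2*√5)*(-2))*(1/7322) + (-1176 + 8295)*(1/40741))*(1/10965) = (-4*√5*(1/7322) + 7119*(1/40741))*(1/10965) = (-2*√5/3661 + 7119/40741)*(1/10965) = (7119/40741 - 2*√5/3661)*(1/10965) = 2373/148908355 - 2*√5/40142865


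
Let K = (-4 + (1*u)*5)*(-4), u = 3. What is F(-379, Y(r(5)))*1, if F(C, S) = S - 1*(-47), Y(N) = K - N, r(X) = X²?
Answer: -22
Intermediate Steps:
K = -44 (K = (-4 + (1*3)*5)*(-4) = (-4 + 3*5)*(-4) = (-4 + 15)*(-4) = 11*(-4) = -44)
Y(N) = -44 - N
F(C, S) = 47 + S (F(C, S) = S + 47 = 47 + S)
F(-379, Y(r(5)))*1 = (47 + (-44 - 1*5²))*1 = (47 + (-44 - 1*25))*1 = (47 + (-44 - 25))*1 = (47 - 69)*1 = -22*1 = -22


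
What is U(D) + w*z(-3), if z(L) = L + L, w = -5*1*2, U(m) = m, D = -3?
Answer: 57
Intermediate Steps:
w = -10 (w = -5*2 = -10)
z(L) = 2*L
U(D) + w*z(-3) = -3 - 20*(-3) = -3 - 10*(-6) = -3 + 60 = 57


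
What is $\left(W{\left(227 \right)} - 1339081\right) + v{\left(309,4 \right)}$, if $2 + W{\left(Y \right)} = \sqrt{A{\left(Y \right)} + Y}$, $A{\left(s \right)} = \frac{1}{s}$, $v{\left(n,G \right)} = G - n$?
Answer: $-1339388 + \frac{\sqrt{11697310}}{227} \approx -1.3394 \cdot 10^{6}$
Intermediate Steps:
$W{\left(Y \right)} = -2 + \sqrt{Y + \frac{1}{Y}}$ ($W{\left(Y \right)} = -2 + \sqrt{\frac{1}{Y} + Y} = -2 + \sqrt{Y + \frac{1}{Y}}$)
$\left(W{\left(227 \right)} - 1339081\right) + v{\left(309,4 \right)} = \left(\left(-2 + \sqrt{227 + \frac{1}{227}}\right) - 1339081\right) + \left(4 - 309\right) = \left(\left(-2 + \sqrt{\frac{51530}{227}}\right) - 1339081\right) - 305 = \left(\left(-2 + \frac{\sqrt{11697310}}{227}\right) - 1339081\right) - 305 = \left(-1339083 + \frac{\sqrt{11697310}}{227}\right) - 305 = -1339388 + \frac{\sqrt{11697310}}{227}$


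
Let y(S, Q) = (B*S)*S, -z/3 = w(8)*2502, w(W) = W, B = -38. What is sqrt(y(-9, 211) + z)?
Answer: 3*I*sqrt(7014) ≈ 251.25*I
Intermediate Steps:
z = -60048 (z = -24*2502 = -3*20016 = -60048)
y(S, Q) = -38*S**2 (y(S, Q) = (-38*S)*S = -38*S**2)
sqrt(y(-9, 211) + z) = sqrt(-38*(-9)**2 - 60048) = sqrt(-38*81 - 60048) = sqrt(-3078 - 60048) = sqrt(-63126) = 3*I*sqrt(7014)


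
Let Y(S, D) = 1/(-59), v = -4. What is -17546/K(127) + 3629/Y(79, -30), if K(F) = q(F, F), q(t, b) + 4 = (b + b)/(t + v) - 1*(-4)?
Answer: -28271176/127 ≈ -2.2261e+5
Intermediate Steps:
Y(S, D) = -1/59
q(t, b) = 2*b/(-4 + t) (q(t, b) = -4 + ((b + b)/(t - 4) - 1*(-4)) = -4 + ((2*b)/(-4 + t) + 4) = -4 + (2*b/(-4 + t) + 4) = -4 + (4 + 2*b/(-4 + t)) = 2*b/(-4 + t))
K(F) = 2*F/(-4 + F)
-17546/K(127) + 3629/Y(79, -30) = -17546/(2*127/(-4 + 127)) + 3629/(-1/59) = -17546/(2*127/123) + 3629*(-59) = -17546/(2*127*(1/123)) - 214111 = -17546/254/123 - 214111 = -17546*123/254 - 214111 = -1079079/127 - 214111 = -28271176/127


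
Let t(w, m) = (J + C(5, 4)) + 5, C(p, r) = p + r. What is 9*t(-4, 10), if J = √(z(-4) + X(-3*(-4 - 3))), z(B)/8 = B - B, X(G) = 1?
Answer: 135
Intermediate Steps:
z(B) = 0 (z(B) = 8*(B - B) = 8*0 = 0)
J = 1 (J = √(0 + 1) = √1 = 1)
t(w, m) = 15 (t(w, m) = (1 + (5 + 4)) + 5 = (1 + 9) + 5 = 10 + 5 = 15)
9*t(-4, 10) = 9*15 = 135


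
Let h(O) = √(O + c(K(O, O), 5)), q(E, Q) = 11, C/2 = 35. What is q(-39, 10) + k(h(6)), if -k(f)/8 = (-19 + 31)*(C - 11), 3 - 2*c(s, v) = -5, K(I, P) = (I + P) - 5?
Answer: -5653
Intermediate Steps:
C = 70 (C = 2*35 = 70)
K(I, P) = -5 + I + P
c(s, v) = 4 (c(s, v) = 3/2 - ½*(-5) = 3/2 + 5/2 = 4)
h(O) = √(4 + O) (h(O) = √(O + 4) = √(4 + O))
k(f) = -5664 (k(f) = -8*(-19 + 31)*(70 - 11) = -96*59 = -8*708 = -5664)
q(-39, 10) + k(h(6)) = 11 - 5664 = -5653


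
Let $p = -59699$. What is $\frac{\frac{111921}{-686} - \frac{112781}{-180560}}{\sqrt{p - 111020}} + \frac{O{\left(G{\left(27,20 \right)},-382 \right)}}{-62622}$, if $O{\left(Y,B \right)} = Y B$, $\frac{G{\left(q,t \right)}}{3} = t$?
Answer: $\frac{3820}{10437} + \frac{10065543997 i \sqrt{170719}}{10572982765520} \approx 0.36601 + 0.39335 i$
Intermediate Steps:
$G{\left(q,t \right)} = 3 t$
$O{\left(Y,B \right)} = B Y$
$\frac{\frac{111921}{-686} - \frac{112781}{-180560}}{\sqrt{p - 111020}} + \frac{O{\left(G{\left(27,20 \right)},-382 \right)}}{-62622} = \frac{\frac{111921}{-686} - \frac{112781}{-180560}}{\sqrt{-59699 - 111020}} + \frac{\left(-382\right) 3 \cdot 20}{-62622} = \frac{111921 \left(- \frac{1}{686}\right) - - \frac{112781}{180560}}{\sqrt{-170719}} + \left(-382\right) 60 \left(- \frac{1}{62622}\right) = \frac{- \frac{111921}{686} + \frac{112781}{180560}}{i \sqrt{170719}} - - \frac{3820}{10437} = - \frac{10065543997 \left(- \frac{i \sqrt{170719}}{170719}\right)}{61932080} + \frac{3820}{10437} = \frac{10065543997 i \sqrt{170719}}{10572982765520} + \frac{3820}{10437} = \frac{3820}{10437} + \frac{10065543997 i \sqrt{170719}}{10572982765520}$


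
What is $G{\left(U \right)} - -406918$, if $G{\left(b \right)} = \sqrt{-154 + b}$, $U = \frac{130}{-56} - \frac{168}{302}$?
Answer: $406918 + \frac{i \sqrt{701085903}}{2114} \approx 4.0692 \cdot 10^{5} + 12.525 i$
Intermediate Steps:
$U = - \frac{12167}{4228}$ ($U = 130 \left(- \frac{1}{56}\right) - \frac{84}{151} = - \frac{65}{28} - \frac{84}{151} = - \frac{12167}{4228} \approx -2.8777$)
$G{\left(U \right)} - -406918 = \sqrt{-154 - \frac{12167}{4228}} - -406918 = \sqrt{- \frac{663279}{4228}} + 406918 = \frac{i \sqrt{701085903}}{2114} + 406918 = 406918 + \frac{i \sqrt{701085903}}{2114}$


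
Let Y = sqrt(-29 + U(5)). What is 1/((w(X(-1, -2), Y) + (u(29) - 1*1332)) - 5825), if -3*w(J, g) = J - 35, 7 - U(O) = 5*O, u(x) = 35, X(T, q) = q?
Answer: -3/21329 ≈ -0.00014065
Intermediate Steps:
U(O) = 7 - 5*O
Y = I*sqrt(47) (Y = sqrt(-29 + (7 - 5*5)) = sqrt(-29 + (7 - 25)) = sqrt(-29 - 18) = sqrt(-47) = I*sqrt(47) ≈ 6.8557*I)
w(J, g) = 35/3 - J/3 (w(J, g) = -(J - 35)/3 = -(-35 + J)/3 = 35/3 - J/3)
1/((w(X(-1, -2), Y) + (u(29) - 1*1332)) - 5825) = 1/(((35/3 - 1/3*(-2)) + (35 - 1*1332)) - 5825) = 1/(((35/3 + 2/3) + (35 - 1332)) - 5825) = 1/((37/3 - 1297) - 5825) = 1/(-3854/3 - 5825) = 1/(-21329/3) = -3/21329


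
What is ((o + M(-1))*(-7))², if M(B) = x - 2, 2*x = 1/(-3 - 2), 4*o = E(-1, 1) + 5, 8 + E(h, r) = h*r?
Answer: 47089/100 ≈ 470.89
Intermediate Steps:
E(h, r) = -8 + h*r
o = -1 (o = ((-8 - 1*1) + 5)/4 = ((-8 - 1) + 5)/4 = (-9 + 5)/4 = (¼)*(-4) = -1)
x = -⅒ (x = 1/(2*(-3 - 2)) = (½)/(-5) = (½)*(-⅕) = -⅒ ≈ -0.10000)
M(B) = -21/10 (M(B) = -⅒ - 2 = -21/10)
((o + M(-1))*(-7))² = ((-1 - 21/10)*(-7))² = (-31/10*(-7))² = (217/10)² = 47089/100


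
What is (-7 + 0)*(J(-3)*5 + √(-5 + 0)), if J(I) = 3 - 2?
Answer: -35 - 7*I*√5 ≈ -35.0 - 15.652*I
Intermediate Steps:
J(I) = 1
(-7 + 0)*(J(-3)*5 + √(-5 + 0)) = (-7 + 0)*(1*5 + √(-5 + 0)) = -7*(5 + √(-5)) = -7*(5 + I*√5) = -35 - 7*I*√5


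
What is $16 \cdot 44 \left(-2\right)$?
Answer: $-1408$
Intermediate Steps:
$16 \cdot 44 \left(-2\right) = 704 \left(-2\right) = -1408$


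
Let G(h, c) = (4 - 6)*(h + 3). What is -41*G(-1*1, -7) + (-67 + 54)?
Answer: 151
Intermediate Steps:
G(h, c) = -6 - 2*h (G(h, c) = -2*(3 + h) = -6 - 2*h)
-41*G(-1*1, -7) + (-67 + 54) = -41*(-6 - (-2)) + (-67 + 54) = -41*(-6 - 2*(-1)) - 13 = -41*(-6 + 2) - 13 = -41*(-4) - 13 = 164 - 13 = 151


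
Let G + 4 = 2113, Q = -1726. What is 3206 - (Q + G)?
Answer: 2823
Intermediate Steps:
G = 2109 (G = -4 + 2113 = 2109)
3206 - (Q + G) = 3206 - (-1726 + 2109) = 3206 - 1*383 = 3206 - 383 = 2823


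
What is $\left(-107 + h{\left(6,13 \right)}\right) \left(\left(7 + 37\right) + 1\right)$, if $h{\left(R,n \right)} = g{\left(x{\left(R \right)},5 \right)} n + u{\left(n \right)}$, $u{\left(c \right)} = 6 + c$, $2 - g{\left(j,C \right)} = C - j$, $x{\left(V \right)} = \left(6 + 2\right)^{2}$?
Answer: $31725$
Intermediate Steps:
$x{\left(V \right)} = 64$ ($x{\left(V \right)} = 8^{2} = 64$)
$g{\left(j,C \right)} = 2 + j - C$ ($g{\left(j,C \right)} = 2 - \left(C - j\right) = 2 + j - C$)
$h{\left(R,n \right)} = 6 + 62 n$ ($h{\left(R,n \right)} = \left(2 + 64 - 5\right) n + \left(6 + n\right) = 61 n + \left(6 + n\right) = 6 + 62 n$)
$\left(-107 + h{\left(6,13 \right)}\right) \left(\left(7 + 37\right) + 1\right) = \left(-107 + \left(6 + 62 \cdot 13\right)\right) \left(\left(7 + 37\right) + 1\right) = \left(-107 + \left(6 + 806\right)\right) \left(44 + 1\right) = \left(-107 + 812\right) 45 = 705 \cdot 45 = 31725$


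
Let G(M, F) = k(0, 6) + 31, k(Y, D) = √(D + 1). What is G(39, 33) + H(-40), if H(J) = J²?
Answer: 1631 + √7 ≈ 1633.6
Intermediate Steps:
k(Y, D) = √(1 + D)
G(M, F) = 31 + √7 (G(M, F) = √(1 + 6) + 31 = √7 + 31 = 31 + √7)
G(39, 33) + H(-40) = (31 + √7) + (-40)² = (31 + √7) + 1600 = 1631 + √7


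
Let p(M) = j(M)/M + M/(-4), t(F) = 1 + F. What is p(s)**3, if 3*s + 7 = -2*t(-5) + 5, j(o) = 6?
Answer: 125/8 ≈ 15.625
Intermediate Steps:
s = 2 (s = -7/3 + (-2*(1 - 5) + 5)/3 = -7/3 + (-2*(-4) + 5)/3 = -7/3 + (8 + 5)/3 = -7/3 + (1/3)*13 = -7/3 + 13/3 = 2)
p(M) = 6/M - M/4 (p(M) = 6/M + M/(-4) = 6/M + M*(-1/4) = 6/M - M/4)
p(s)**3 = (6/2 - 1/4*2)**3 = (6*(1/2) - 1/2)**3 = (3 - 1/2)**3 = (5/2)**3 = 125/8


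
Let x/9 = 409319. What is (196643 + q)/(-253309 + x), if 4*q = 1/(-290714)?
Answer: 228667492407/3989249605072 ≈ 0.057321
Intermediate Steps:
q = -1/1162856 (q = (1/4)/(-290714) = (1/4)*(-1/290714) = -1/1162856 ≈ -8.5995e-7)
x = 3683871 (x = 9*409319 = 3683871)
(196643 + q)/(-253309 + x) = (196643 - 1/1162856)/(-253309 + 3683871) = (228667492407/1162856)/3430562 = (228667492407/1162856)*(1/3430562) = 228667492407/3989249605072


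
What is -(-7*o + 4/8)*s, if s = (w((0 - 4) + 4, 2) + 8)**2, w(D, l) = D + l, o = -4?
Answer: -2850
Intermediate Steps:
s = 100 (s = ((((0 - 4) + 4) + 2) + 8)**2 = (((-4 + 4) + 2) + 8)**2 = ((0 + 2) + 8)**2 = (2 + 8)**2 = 10**2 = 100)
-(-7*o + 4/8)*s = -(-7/(1/(-4)) + 4/8)*100 = -(-7/(-1/4) + 4*(1/8))*100 = -(-7*(-4) + 1/2)*100 = -(28 + 1/2)*100 = -57*100/2 = -1*2850 = -2850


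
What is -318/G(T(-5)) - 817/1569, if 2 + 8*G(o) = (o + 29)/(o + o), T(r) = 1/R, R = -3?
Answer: 146473/2615 ≈ 56.013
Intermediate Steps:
T(r) = -⅓ (T(r) = 1/(-3) = -⅓)
G(o) = -¼ + (29 + o)/(16*o) (G(o) = -¼ + ((o + 29)/(o + o))/8 = -¼ + ((29 + o)/((2*o)))/8 = -¼ + ((29 + o)*(1/(2*o)))/8 = -¼ + ((29 + o)/(2*o))/8 = -¼ + (29 + o)/(16*o))
-318/G(T(-5)) - 817/1569 = -318*(-16/(3*(29 - 3*(-⅓)))) - 817/1569 = -318*(-16/(3*(29 + 1))) - 817*1/1569 = -318/((1/16)*(-3)*30) - 817/1569 = -318/(-45/8) - 817/1569 = -318*(-8/45) - 817/1569 = 848/15 - 817/1569 = 146473/2615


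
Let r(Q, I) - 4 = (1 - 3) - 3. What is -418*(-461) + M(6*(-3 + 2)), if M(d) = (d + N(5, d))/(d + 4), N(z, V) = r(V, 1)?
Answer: 385403/2 ≈ 1.9270e+5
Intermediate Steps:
r(Q, I) = -1 (r(Q, I) = 4 + ((1 - 3) - 3) = 4 + (-2 - 3) = 4 - 5 = -1)
N(z, V) = -1
M(d) = (-1 + d)/(4 + d) (M(d) = (d - 1)/(d + 4) = (-1 + d)/(4 + d))
-418*(-461) + M(6*(-3 + 2)) = -418*(-461) + (-1 + 6*(-3 + 2))/(4 + 6*(-3 + 2)) = 192698 + (-1 + 6*(-1))/(4 + 6*(-1)) = 192698 + (-1 - 6)/(4 - 6) = 192698 - 7/(-2) = 192698 - ½*(-7) = 192698 + 7/2 = 385403/2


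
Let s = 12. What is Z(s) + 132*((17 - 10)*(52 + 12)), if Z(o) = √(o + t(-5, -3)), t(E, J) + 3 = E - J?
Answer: 59136 + √7 ≈ 59139.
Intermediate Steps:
t(E, J) = -3 + E - J (t(E, J) = -3 + (E - J) = -3 + E - J)
Z(o) = √(-5 + o) (Z(o) = √(o + (-3 - 5 - 1*(-3))) = √(o + (-3 - 5 + 3)) = √(o - 5) = √(-5 + o))
Z(s) + 132*((17 - 10)*(52 + 12)) = √(-5 + 12) + 132*((17 - 10)*(52 + 12)) = √7 + 132*(7*64) = √7 + 132*448 = √7 + 59136 = 59136 + √7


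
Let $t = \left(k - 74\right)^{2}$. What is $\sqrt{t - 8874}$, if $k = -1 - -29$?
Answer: $i \sqrt{6758} \approx 82.207 i$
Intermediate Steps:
$k = 28$ ($k = -1 + 29 = 28$)
$t = 2116$ ($t = \left(28 - 74\right)^{2} = \left(-46\right)^{2} = 2116$)
$\sqrt{t - 8874} = \sqrt{2116 - 8874} = \sqrt{-6758} = i \sqrt{6758}$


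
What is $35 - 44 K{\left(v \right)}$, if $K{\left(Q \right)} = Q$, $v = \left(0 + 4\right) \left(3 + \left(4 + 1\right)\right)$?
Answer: $-1373$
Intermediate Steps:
$v = 32$ ($v = 4 \left(3 + 5\right) = 4 \cdot 8 = 32$)
$35 - 44 K{\left(v \right)} = 35 - 1408 = -1373$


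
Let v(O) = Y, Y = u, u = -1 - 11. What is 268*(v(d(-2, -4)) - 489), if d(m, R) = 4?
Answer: -134268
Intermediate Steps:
u = -12
Y = -12
v(O) = -12
268*(v(d(-2, -4)) - 489) = 268*(-12 - 489) = 268*(-501) = -134268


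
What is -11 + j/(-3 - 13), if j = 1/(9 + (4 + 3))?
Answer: -2817/256 ≈ -11.004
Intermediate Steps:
j = 1/16 (j = 1/(9 + 7) = 1/16 ≈ 0.062500)
-11 + j/(-3 - 13) = -11 + 1/(16*(-3 - 13)) = -11 + (1/16)/(-16) = -11 + (1/16)*(-1/16) = -11 - 1/256 = -2817/256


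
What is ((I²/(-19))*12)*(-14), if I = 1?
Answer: 168/19 ≈ 8.8421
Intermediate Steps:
((I²/(-19))*12)*(-14) = ((1²/(-19))*12)*(-14) = ((1*(-1/19))*12)*(-14) = -1/19*12*(-14) = -12/19*(-14) = 168/19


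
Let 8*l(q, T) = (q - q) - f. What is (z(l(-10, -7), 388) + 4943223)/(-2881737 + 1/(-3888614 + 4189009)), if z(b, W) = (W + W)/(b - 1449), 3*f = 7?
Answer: -51649948437759075/30110230427203262 ≈ -1.7154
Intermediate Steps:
f = 7/3 (f = (⅓)*7 = 7/3 ≈ 2.3333)
l(q, T) = -7/24 (l(q, T) = ((q - q) - 1*7/3)/8 = (0 - 7/3)/8 = (⅛)*(-7/3) = -7/24)
z(b, W) = 2*W/(-1449 + b) (z(b, W) = (2*W)/(-1449 + b) = 2*W/(-1449 + b))
(z(l(-10, -7), 388) + 4943223)/(-2881737 + 1/(-3888614 + 4189009)) = (2*388/(-1449 - 7/24) + 4943223)/(-2881737 + 1/(-3888614 + 4189009)) = (2*388/(-34783/24) + 4943223)/(-2881737 + 1/300395) = (2*388*(-24/34783) + 4943223)/(-2881737 + 1/300395) = (-18624/34783 + 4943223)/(-865659386114/300395) = (171940106985/34783)*(-300395/865659386114) = -51649948437759075/30110230427203262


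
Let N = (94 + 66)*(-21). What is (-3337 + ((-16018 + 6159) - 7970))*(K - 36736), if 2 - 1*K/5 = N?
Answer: 421753716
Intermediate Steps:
N = -3360 (N = 160*(-21) = -3360)
K = 16810 (K = 10 - 5*(-3360) = 10 + 16800 = 16810)
(-3337 + ((-16018 + 6159) - 7970))*(K - 36736) = (-3337 + ((-16018 + 6159) - 7970))*(16810 - 36736) = (-3337 + (-9859 - 7970))*(-19926) = (-3337 - 17829)*(-19926) = -21166*(-19926) = 421753716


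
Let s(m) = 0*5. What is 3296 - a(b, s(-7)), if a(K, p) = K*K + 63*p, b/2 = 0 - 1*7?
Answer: 3100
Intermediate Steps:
b = -14 (b = 2*(0 - 1*7) = 2*(0 - 7) = 2*(-7) = -14)
s(m) = 0
a(K, p) = K**2 + 63*p
3296 - a(b, s(-7)) = 3296 - ((-14)**2 + 63*0) = 3296 - (196 + 0) = 3296 - 1*196 = 3296 - 196 = 3100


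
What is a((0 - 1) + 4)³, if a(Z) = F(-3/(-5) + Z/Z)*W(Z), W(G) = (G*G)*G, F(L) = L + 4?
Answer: 432081216/125 ≈ 3.4566e+6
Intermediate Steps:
F(L) = 4 + L
W(G) = G³ (W(G) = G²*G = G³)
a(Z) = 28*Z³/5 (a(Z) = (4 + (-3/(-5) + Z/Z))*Z³ = (4 + (-3*(-⅕) + 1))*Z³ = (4 + (⅗ + 1))*Z³ = (4 + 8/5)*Z³ = 28*Z³/5)
a((0 - 1) + 4)³ = (28*((0 - 1) + 4)³/5)³ = (28*(-1 + 4)³/5)³ = ((28/5)*3³)³ = ((28/5)*27)³ = (756/5)³ = 432081216/125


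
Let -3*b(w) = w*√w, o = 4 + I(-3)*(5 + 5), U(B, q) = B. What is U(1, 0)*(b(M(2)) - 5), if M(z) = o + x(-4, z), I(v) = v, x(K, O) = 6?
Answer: -5 + 40*I*√5/3 ≈ -5.0 + 29.814*I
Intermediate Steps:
o = -26 (o = 4 - 3*(5 + 5) = 4 - 3*10 = 4 - 30 = -26)
M(z) = -20 (M(z) = -26 + 6 = -20)
b(w) = -w^(3/2)/3 (b(w) = -w*√w/3 = -w^(3/2)/3)
U(1, 0)*(b(M(2)) - 5) = 1*(-(-40)*I*√5/3 - 5) = 1*(40*I*√5/3 - 5) = 1*(-5 + 40*I*√5/3) = -5 + 40*I*√5/3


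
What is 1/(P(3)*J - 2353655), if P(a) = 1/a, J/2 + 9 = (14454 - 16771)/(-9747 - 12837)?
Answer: -33876/79732617719 ≈ -4.2487e-7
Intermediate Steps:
J = -200939/11292 (J = -18 + 2*((14454 - 16771)/(-9747 - 12837)) = -18 + 2*(-2317/(-22584)) = -18 + 2*(-2317*(-1/22584)) = -18 + 2*(2317/22584) = -18 + 2317/11292 = -200939/11292 ≈ -17.795)
1/(P(3)*J - 2353655) = 1/(-200939/11292/3 - 2353655) = 1/((⅓)*(-200939/11292) - 2353655) = 1/(-200939/33876 - 2353655) = 1/(-79732617719/33876) = -33876/79732617719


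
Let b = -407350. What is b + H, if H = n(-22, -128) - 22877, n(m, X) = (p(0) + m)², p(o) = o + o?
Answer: -429743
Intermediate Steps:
p(o) = 2*o
n(m, X) = m² (n(m, X) = (2*0 + m)² = (0 + m)² = m²)
H = -22393 (H = (-22)² - 22877 = 484 - 22877 = -22393)
b + H = -407350 - 22393 = -429743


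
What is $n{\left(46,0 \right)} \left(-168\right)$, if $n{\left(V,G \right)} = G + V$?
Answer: $-7728$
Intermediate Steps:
$n{\left(46,0 \right)} \left(-168\right) = \left(0 + 46\right) \left(-168\right) = 46 \left(-168\right) = -7728$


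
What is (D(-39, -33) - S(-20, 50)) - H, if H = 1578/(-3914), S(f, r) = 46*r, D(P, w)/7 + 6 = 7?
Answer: -4486612/1957 ≈ -2292.6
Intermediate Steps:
D(P, w) = 7 (D(P, w) = -42 + 7*7 = -42 + 49 = 7)
H = -789/1957 (H = 1578*(-1/3914) = -789/1957 ≈ -0.40317)
(D(-39, -33) - S(-20, 50)) - H = (7 - 46*50) - 1*(-789/1957) = (7 - 1*2300) + 789/1957 = (7 - 2300) + 789/1957 = -2293 + 789/1957 = -4486612/1957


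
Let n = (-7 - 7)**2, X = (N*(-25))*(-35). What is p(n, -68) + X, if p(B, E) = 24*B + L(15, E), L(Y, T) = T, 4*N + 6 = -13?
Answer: 1919/4 ≈ 479.75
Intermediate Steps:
N = -19/4 (N = -3/2 + (1/4)*(-13) = -3/2 - 13/4 = -19/4 ≈ -4.7500)
X = -16625/4 (X = -19/4*(-25)*(-35) = (475/4)*(-35) = -16625/4 ≈ -4156.3)
n = 196 (n = (-14)**2 = 196)
p(B, E) = E + 24*B (p(B, E) = 24*B + E = E + 24*B)
p(n, -68) + X = (-68 + 24*196) - 16625/4 = (-68 + 4704) - 16625/4 = 4636 - 16625/4 = 1919/4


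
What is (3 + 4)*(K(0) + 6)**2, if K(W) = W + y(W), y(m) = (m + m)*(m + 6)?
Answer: 252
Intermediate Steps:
y(m) = 2*m*(6 + m) (y(m) = (2*m)*(6 + m) = 2*m*(6 + m))
K(W) = W + 2*W*(6 + W)
(3 + 4)*(K(0) + 6)**2 = (3 + 4)*(0*(13 + 2*0) + 6)**2 = 7*(0*(13 + 0) + 6)**2 = 7*(0*13 + 6)**2 = 7*(0 + 6)**2 = 7*6**2 = 7*36 = 252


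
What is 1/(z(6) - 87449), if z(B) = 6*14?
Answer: -1/87365 ≈ -1.1446e-5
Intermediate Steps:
z(B) = 84
1/(z(6) - 87449) = 1/(84 - 87449) = 1/(-87365) = -1/87365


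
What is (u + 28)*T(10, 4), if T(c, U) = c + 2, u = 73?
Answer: 1212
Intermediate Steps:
T(c, U) = 2 + c
(u + 28)*T(10, 4) = (73 + 28)*(2 + 10) = 101*12 = 1212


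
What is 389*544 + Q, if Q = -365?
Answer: 211251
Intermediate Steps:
389*544 + Q = 389*544 - 365 = 211616 - 365 = 211251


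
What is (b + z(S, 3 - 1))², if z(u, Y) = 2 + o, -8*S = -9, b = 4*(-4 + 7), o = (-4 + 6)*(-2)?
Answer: 100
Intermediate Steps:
o = -4 (o = 2*(-2) = -4)
b = 12 (b = 4*3 = 12)
S = 9/8 (S = -⅛*(-9) = 9/8 ≈ 1.1250)
z(u, Y) = -2 (z(u, Y) = 2 - 4 = -2)
(b + z(S, 3 - 1))² = (12 - 2)² = 10² = 100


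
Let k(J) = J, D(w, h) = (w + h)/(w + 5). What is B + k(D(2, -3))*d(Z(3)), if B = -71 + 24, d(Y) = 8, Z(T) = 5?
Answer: -337/7 ≈ -48.143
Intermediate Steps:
D(w, h) = (h + w)/(5 + w)
B = -47
B + k(D(2, -3))*d(Z(3)) = -47 + ((-3 + 2)/(5 + 2))*8 = -47 + (-1/7)*8 = -47 + ((1/7)*(-1))*8 = -47 - 1/7*8 = -47 - 8/7 = -337/7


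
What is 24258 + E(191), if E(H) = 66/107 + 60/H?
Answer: 495779772/20437 ≈ 24259.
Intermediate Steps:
E(H) = 66/107 + 60/H (E(H) = 66*(1/107) + 60/H = 66/107 + 60/H)
24258 + E(191) = 24258 + (66/107 + 60/191) = 24258 + 19026/20437 = 495779772/20437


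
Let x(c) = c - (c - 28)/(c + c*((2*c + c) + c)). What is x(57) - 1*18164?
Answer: -236350700/13053 ≈ -18107.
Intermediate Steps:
x(c) = c - (-28 + c)/(c + 4*c**2) (x(c) = c - (-28 + c)/(c + c*(3*c + c)) = c - (-28 + c)/(c + c*(4*c)) = c - (-28 + c)/(c + 4*c**2))
x(57) - 1*18164 = (28 + 57**2 - 1*57 + 4*57**3)/(57*(1 + 4*57)) - 1*18164 = (28 + 3249 - 57 + 4*185193)/(57*(1 + 228)) - 18164 = (1/57)*(28 + 3249 - 57 + 740772)/229 - 18164 = (1/57)*(1/229)*743992 - 18164 = 743992/13053 - 18164 = -236350700/13053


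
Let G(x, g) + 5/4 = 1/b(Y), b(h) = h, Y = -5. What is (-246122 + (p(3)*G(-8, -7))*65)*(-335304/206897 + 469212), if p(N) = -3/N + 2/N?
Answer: -23890035754308985/206897 ≈ -1.1547e+11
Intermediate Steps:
G(x, g) = -29/20 (G(x, g) = -5/4 + 1/(-5) = -5/4 - ⅕ = -29/20)
p(N) = -1/N
(-246122 + (p(3)*G(-8, -7))*65)*(-335304/206897 + 469212) = (-246122 + (-1/3*(-29/20))*65)*(-335304/206897 + 469212) = (-246122 + (-1*⅓*(-29/20))*65)*(-335304*1/206897 + 469212) = (-246122 - ⅓*(-29/20)*65)*(-335304/206897 + 469212) = (-246122 + (29/60)*65)*(97078219860/206897) = (-246122 + 377/12)*(97078219860/206897) = -2953087/12*97078219860/206897 = -23890035754308985/206897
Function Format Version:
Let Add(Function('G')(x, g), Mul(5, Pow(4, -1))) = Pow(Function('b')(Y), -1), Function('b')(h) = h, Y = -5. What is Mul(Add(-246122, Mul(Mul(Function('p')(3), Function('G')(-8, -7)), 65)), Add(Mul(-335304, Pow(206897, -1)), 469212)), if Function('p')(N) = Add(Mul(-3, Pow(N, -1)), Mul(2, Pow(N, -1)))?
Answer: Rational(-23890035754308985, 206897) ≈ -1.1547e+11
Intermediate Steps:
Function('G')(x, g) = Rational(-29, 20) (Function('G')(x, g) = Add(Rational(-5, 4), Pow(-5, -1)) = Add(Rational(-5, 4), Rational(-1, 5)) = Rational(-29, 20))
Function('p')(N) = Mul(-1, Pow(N, -1))
Mul(Add(-246122, Mul(Mul(Function('p')(3), Function('G')(-8, -7)), 65)), Add(Mul(-335304, Pow(206897, -1)), 469212)) = Mul(Add(-246122, Mul(Mul(Mul(-1, Pow(3, -1)), Rational(-29, 20)), 65)), Add(Mul(-335304, Pow(206897, -1)), 469212)) = Mul(Add(-246122, Mul(Mul(Mul(-1, Rational(1, 3)), Rational(-29, 20)), 65)), Add(Mul(-335304, Rational(1, 206897)), 469212)) = Mul(Add(-246122, Mul(Mul(Rational(-1, 3), Rational(-29, 20)), 65)), Add(Rational(-335304, 206897), 469212)) = Mul(Add(-246122, Mul(Rational(29, 60), 65)), Rational(97078219860, 206897)) = Mul(Add(-246122, Rational(377, 12)), Rational(97078219860, 206897)) = Mul(Rational(-2953087, 12), Rational(97078219860, 206897)) = Rational(-23890035754308985, 206897)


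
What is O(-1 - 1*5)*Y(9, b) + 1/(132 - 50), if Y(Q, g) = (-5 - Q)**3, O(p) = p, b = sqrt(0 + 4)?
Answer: 1350049/82 ≈ 16464.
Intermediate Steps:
b = 2 (b = sqrt(4) = 2)
O(-1 - 1*5)*Y(9, b) + 1/(132 - 50) = (-1 - 1*5)*(-(5 + 9)**3) + 1/(132 - 50) = (-1 - 5)*(-1*14**3) + 1/82 = -(-6)*2744 + 1/82 = -6*(-2744) + 1/82 = 16464 + 1/82 = 1350049/82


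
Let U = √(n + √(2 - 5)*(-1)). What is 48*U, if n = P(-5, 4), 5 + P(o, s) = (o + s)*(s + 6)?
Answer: 48*√(-15 - I*√3) ≈ 10.715 - 186.21*I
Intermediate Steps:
P(o, s) = -5 + (6 + s)*(o + s) (P(o, s) = -5 + (o + s)*(s + 6) = -5 + (o + s)*(6 + s) = -5 + (6 + s)*(o + s))
n = -15 (n = -5 + 4² + 6*(-5) + 6*4 - 5*4 = -5 + 16 - 30 + 24 - 20 = -15)
U = √(-15 - I*√3) (U = √(-15 + √(2 - 5)*(-1)) = √(-15 + √(-3)*(-1)) = √(-15 + (I*√3)*(-1)) = √(-15 - I*√3) ≈ 0.22324 - 3.8794*I)
48*U = 48*√(-15 - I*√3)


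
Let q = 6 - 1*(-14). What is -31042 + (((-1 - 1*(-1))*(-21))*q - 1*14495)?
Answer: -45537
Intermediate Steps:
q = 20 (q = 6 + 14 = 20)
-31042 + (((-1 - 1*(-1))*(-21))*q - 1*14495) = -31042 + (((-1 - 1*(-1))*(-21))*20 - 1*14495) = -31042 + (((-1 + 1)*(-21))*20 - 14495) = -31042 + ((0*(-21))*20 - 14495) = -31042 + (0*20 - 14495) = -31042 + (0 - 14495) = -31042 - 14495 = -45537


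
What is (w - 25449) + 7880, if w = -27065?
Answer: -44634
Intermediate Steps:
(w - 25449) + 7880 = (-27065 - 25449) + 7880 = -52514 + 7880 = -44634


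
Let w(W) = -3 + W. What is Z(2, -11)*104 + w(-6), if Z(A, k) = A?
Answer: 199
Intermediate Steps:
Z(2, -11)*104 + w(-6) = 2*104 + (-3 - 6) = 208 - 9 = 199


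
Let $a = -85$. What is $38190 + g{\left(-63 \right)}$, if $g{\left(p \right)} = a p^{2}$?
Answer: $-299175$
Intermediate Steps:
$g{\left(p \right)} = - 85 p^{2}$
$38190 + g{\left(-63 \right)} = 38190 - 85 \left(-63\right)^{2} = 38190 - 337365 = -299175$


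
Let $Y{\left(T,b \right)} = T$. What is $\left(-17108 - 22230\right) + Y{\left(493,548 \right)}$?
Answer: $-38845$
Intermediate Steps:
$\left(-17108 - 22230\right) + Y{\left(493,548 \right)} = \left(-17108 - 22230\right) + 493 = -39338 + 493 = -38845$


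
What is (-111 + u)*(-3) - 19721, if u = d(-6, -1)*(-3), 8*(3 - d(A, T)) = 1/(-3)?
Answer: -154885/8 ≈ -19361.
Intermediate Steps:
d(A, T) = 73/24 (d(A, T) = 3 - ⅛/(-3) = 3 - ⅛*(-⅓) = 3 + 1/24 = 73/24)
u = -73/8 (u = (73/24)*(-3) = -73/8 ≈ -9.1250)
(-111 + u)*(-3) - 19721 = (-111 - 73/8)*(-3) - 19721 = -961/8*(-3) - 19721 = 2883/8 - 19721 = -154885/8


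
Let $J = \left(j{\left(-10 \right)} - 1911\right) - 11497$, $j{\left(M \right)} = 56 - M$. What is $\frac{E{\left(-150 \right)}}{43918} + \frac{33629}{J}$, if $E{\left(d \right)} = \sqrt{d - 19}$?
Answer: $- \frac{33629}{13342} + \frac{13 i}{43918} \approx -2.5205 + 0.00029601 i$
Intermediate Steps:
$E{\left(d \right)} = \sqrt{-19 + d}$
$J = -13342$ ($J = \left(\left(56 - -10\right) - 1911\right) - 11497 = \left(\left(56 + 10\right) - 1911\right) - 11497 = \left(66 - 1911\right) - 11497 = -1845 - 11497 = -13342$)
$\frac{E{\left(-150 \right)}}{43918} + \frac{33629}{J} = \frac{\sqrt{-19 - 150}}{43918} + \frac{33629}{-13342} = \sqrt{-169} \cdot \frac{1}{43918} + 33629 \left(- \frac{1}{13342}\right) = 13 i \frac{1}{43918} - \frac{33629}{13342} = \frac{13 i}{43918} - \frac{33629}{13342} = - \frac{33629}{13342} + \frac{13 i}{43918}$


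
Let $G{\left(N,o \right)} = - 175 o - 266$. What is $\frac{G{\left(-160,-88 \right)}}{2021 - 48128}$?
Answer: $- \frac{322}{981} \approx -0.32824$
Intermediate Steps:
$G{\left(N,o \right)} = -266 - 175 o$
$\frac{G{\left(-160,-88 \right)}}{2021 - 48128} = \frac{-266 - -15400}{2021 - 48128} = \frac{-266 + 15400}{-46107} = 15134 \left(- \frac{1}{46107}\right) = - \frac{322}{981}$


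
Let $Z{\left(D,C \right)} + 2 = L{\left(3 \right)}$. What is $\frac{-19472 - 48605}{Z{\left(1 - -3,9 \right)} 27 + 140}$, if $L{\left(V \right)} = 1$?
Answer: $- \frac{68077}{113} \approx -602.45$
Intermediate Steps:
$Z{\left(D,C \right)} = -1$ ($Z{\left(D,C \right)} = -2 + 1 = -1$)
$\frac{-19472 - 48605}{Z{\left(1 - -3,9 \right)} 27 + 140} = \frac{-19472 - 48605}{\left(-1\right) 27 + 140} = - \frac{68077}{-27 + 140} = - \frac{68077}{113}$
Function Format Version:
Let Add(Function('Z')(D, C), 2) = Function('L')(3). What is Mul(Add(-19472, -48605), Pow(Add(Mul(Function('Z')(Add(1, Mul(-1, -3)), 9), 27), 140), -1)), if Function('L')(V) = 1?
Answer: Rational(-68077, 113) ≈ -602.45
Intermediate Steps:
Function('Z')(D, C) = -1 (Function('Z')(D, C) = Add(-2, 1) = -1)
Mul(Add(-19472, -48605), Pow(Add(Mul(Function('Z')(Add(1, Mul(-1, -3)), 9), 27), 140), -1)) = Mul(Add(-19472, -48605), Pow(Add(Mul(-1, 27), 140), -1)) = Mul(-68077, Pow(Add(-27, 140), -1)) = Mul(-68077, Pow(113, -1)) = Mul(-68077, Rational(1, 113)) = Rational(-68077, 113)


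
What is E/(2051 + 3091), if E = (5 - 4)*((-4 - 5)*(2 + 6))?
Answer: -12/857 ≈ -0.014002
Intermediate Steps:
E = -72 (E = 1*(-9*8) = 1*(-72) = -72)
E/(2051 + 3091) = -72/(2051 + 3091) = -72/5142 = -72*1/5142 = -12/857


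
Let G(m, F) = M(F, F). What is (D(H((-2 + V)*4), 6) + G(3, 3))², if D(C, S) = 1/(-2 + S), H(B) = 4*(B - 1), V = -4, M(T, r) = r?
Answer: 169/16 ≈ 10.563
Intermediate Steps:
H(B) = -4 + 4*B (H(B) = 4*(-1 + B) = -4 + 4*B)
G(m, F) = F
(D(H((-2 + V)*4), 6) + G(3, 3))² = (1/(-2 + 6) + 3)² = (1/4 + 3)² = (¼ + 3)² = (13/4)² = 169/16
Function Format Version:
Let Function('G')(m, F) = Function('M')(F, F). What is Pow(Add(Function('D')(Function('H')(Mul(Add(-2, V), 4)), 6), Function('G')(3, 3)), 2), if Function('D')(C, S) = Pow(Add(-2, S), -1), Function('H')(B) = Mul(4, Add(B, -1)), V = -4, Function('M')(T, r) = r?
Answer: Rational(169, 16) ≈ 10.563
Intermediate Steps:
Function('H')(B) = Add(-4, Mul(4, B)) (Function('H')(B) = Mul(4, Add(-1, B)) = Add(-4, Mul(4, B)))
Function('G')(m, F) = F
Pow(Add(Function('D')(Function('H')(Mul(Add(-2, V), 4)), 6), Function('G')(3, 3)), 2) = Pow(Add(Pow(Add(-2, 6), -1), 3), 2) = Pow(Add(Pow(4, -1), 3), 2) = Pow(Add(Rational(1, 4), 3), 2) = Pow(Rational(13, 4), 2) = Rational(169, 16)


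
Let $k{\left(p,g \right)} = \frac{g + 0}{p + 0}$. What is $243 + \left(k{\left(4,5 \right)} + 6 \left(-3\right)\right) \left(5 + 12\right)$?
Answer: $- \frac{167}{4} \approx -41.75$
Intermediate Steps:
$k{\left(p,g \right)} = \frac{g}{p}$
$243 + \left(k{\left(4,5 \right)} + 6 \left(-3\right)\right) \left(5 + 12\right) = 243 + \left(\frac{5}{4} + 6 \left(-3\right)\right) \left(5 + 12\right) = 243 + \left(5 \cdot \frac{1}{4} - 18\right) 17 = 243 + \left(\frac{5}{4} - 18\right) 17 = 243 - \frac{1139}{4} = - \frac{167}{4}$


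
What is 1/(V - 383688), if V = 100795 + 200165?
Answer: -1/82728 ≈ -1.2088e-5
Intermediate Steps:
V = 300960
1/(V - 383688) = 1/(300960 - 383688) = 1/(-82728) = -1/82728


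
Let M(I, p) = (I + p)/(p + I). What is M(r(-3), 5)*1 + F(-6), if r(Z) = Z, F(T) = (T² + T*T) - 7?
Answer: 66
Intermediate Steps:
F(T) = -7 + 2*T² (F(T) = (T² + T²) - 7 = 2*T² - 7 = -7 + 2*T²)
M(I, p) = 1 (M(I, p) = (I + p)/(I + p) = 1)
M(r(-3), 5)*1 + F(-6) = 1*1 + (-7 + 2*(-6)²) = 1 + (-7 + 2*36) = 1 + (-7 + 72) = 1 + 65 = 66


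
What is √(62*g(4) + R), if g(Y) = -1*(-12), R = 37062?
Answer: √37806 ≈ 194.44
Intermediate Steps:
g(Y) = 12
√(62*g(4) + R) = √(62*12 + 37062) = √(744 + 37062) = √37806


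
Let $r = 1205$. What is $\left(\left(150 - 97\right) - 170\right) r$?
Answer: $-140985$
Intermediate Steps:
$\left(\left(150 - 97\right) - 170\right) r = \left(\left(150 - 97\right) - 170\right) 1205 = \left(53 - 170\right) 1205 = \left(-117\right) 1205 = -140985$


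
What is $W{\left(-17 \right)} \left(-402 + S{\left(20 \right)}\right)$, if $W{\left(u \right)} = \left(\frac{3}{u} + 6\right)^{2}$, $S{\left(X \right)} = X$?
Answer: $- \frac{3743982}{289} \approx -12955.0$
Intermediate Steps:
$W{\left(u \right)} = \left(6 + \frac{3}{u}\right)^{2}$
$W{\left(-17 \right)} \left(-402 + S{\left(20 \right)}\right) = \frac{9 \left(1 + 2 \left(-17\right)\right)^{2}}{289} \left(-402 + 20\right) = 9 \cdot \frac{1}{289} \left(1 - 34\right)^{2} \left(-382\right) = 9 \cdot \frac{1}{289} \left(-33\right)^{2} \left(-382\right) = 9 \cdot \frac{1}{289} \cdot 1089 \left(-382\right) = \frac{9801}{289} \left(-382\right) = - \frac{3743982}{289}$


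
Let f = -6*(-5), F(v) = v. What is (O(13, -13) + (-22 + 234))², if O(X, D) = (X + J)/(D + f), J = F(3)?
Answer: 13104400/289 ≈ 45344.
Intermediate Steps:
J = 3
f = 30
O(X, D) = (3 + X)/(30 + D) (O(X, D) = (X + 3)/(D + 30) = (3 + X)/(30 + D))
(O(13, -13) + (-22 + 234))² = ((3 + 13)/(30 - 13) + (-22 + 234))² = (16/17 + 212)² = (3620/17)² = 13104400/289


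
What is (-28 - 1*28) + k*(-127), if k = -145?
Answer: 18359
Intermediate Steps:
(-28 - 1*28) + k*(-127) = (-28 - 1*28) - 145*(-127) = (-28 - 28) + 18415 = -56 + 18415 = 18359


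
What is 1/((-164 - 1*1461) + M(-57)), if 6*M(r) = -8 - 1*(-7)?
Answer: -6/9751 ≈ -0.00061532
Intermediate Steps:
M(r) = -1/6 (M(r) = (-8 - 1*(-7))/6 = (-8 + 7)/6 = (1/6)*(-1) = -1/6)
1/((-164 - 1*1461) + M(-57)) = 1/((-164 - 1*1461) - 1/6) = 1/((-164 - 1461) - 1/6) = 1/(-1625 - 1/6) = 1/(-9751/6) = -6/9751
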